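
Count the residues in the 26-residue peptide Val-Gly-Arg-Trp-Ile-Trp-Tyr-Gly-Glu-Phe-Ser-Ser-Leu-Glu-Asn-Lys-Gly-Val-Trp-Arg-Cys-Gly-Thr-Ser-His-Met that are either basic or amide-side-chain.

5

Basic: H, K, R. Amide-side-chain: N, Q.
Basic residues here: Arg3, Lys16, Arg20, His25 (4).
Amide-side-chain residues here: Asn15 (1).
The two groups share no amino acid, so total = 4 + 1 = 5.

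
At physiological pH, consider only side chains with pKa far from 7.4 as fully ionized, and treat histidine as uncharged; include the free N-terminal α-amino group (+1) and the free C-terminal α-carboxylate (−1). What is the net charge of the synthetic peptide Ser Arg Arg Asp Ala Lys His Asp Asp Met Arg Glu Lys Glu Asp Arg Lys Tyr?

At pH ~7.4 the Lys and Arg side chains are protonated (+1), the Asp and Glu side chains are deprotonated (−1), and with His taken as neutral all other side chains carry no charge.
Positive (K, R): Arg2, Arg3, Lys6, Arg11, Lys13, Arg16, Lys17 → +7.
Negative (D, E): Asp4, Asp8, Asp9, Glu12, Glu14, Asp15 → −6.
The N-terminus (+1) and C-terminus (−1) cancel.
Net charge = (+7) + (−6) = +1.

+1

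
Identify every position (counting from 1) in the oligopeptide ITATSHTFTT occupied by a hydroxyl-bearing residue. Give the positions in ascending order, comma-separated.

The –OH-bearing residues are Ser, Thr (aliphatic alcohols), and Tyr (phenol).
Matching residues: T2, T4, S5, T7, T9, T10.

2, 4, 5, 7, 9, 10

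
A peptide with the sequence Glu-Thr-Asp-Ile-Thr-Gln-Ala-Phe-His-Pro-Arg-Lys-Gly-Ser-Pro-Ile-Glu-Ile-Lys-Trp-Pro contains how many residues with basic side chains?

4

Lysine (K), arginine (R), and histidine (H) have basic, nitrogen-containing side chains.
Matching residues: His9, Arg11, Lys12, Lys19.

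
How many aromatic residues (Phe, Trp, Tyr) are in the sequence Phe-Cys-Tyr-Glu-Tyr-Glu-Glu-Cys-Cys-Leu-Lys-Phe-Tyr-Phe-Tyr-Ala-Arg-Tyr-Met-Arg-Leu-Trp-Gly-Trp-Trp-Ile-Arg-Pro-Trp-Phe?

13

Matching residues: Phe1, Tyr3, Tyr5, Phe12, Tyr13, Phe14, Tyr15, Tyr18, Trp22, Trp24, Trp25, Trp29, Phe30.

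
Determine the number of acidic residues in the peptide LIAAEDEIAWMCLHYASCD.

Aspartate (D) and glutamate (E) have carboxylic-acid side chains and are the acidic amino acids.
Matching residues: E5, D6, E7, D19.

4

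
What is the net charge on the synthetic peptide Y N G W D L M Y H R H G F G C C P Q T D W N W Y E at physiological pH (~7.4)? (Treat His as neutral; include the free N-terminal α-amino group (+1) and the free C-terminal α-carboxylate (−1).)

Near pH 7.4, K and R contribute +1 each, D and E contribute −1 each, and every other side chain (His included, as stated) is uncharged.
Positive (K, R): R10 → +1.
Negative (D, E): D5, D20, E25 → −3.
The N-terminus (+1) and C-terminus (−1) cancel.
Net charge = (+1) + (−3) = −2.

-2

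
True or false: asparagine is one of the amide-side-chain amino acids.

True

Only N (asparagine) and Q (glutamine) carry a side-chain carboxamide.
Asparagine is in this group.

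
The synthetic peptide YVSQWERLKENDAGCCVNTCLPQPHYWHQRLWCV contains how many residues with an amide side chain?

5

Only N (asparagine) and Q (glutamine) carry a side-chain carboxamide.
Matching residues: Q4, N11, N18, Q23, Q29.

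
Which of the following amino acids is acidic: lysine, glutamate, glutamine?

glutamate

The acidic residues are Asp (D) and Glu (E), whose side chains end in a carboxylate group.
Of the listed options, only glutamate belongs to this group.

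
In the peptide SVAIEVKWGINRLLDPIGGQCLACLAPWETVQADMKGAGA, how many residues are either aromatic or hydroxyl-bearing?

4

Aromatic: F, W, Y. Hydroxyl-bearing: S, T, Y.
Aromatic residues here: W8, W28 (2).
Hydroxyl-bearing residues here: S1, T30 (2).
(Y belongs to both groups, but none appear in this sequence.) Total = 2 + 2 = 4.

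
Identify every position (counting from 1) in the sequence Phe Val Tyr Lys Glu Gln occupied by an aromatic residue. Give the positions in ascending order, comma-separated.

The aromatic amino acids are Phe (F, benzyl), Trp (W, indole), and Tyr (Y, phenol).
Matching residues: Phe1, Tyr3.

1, 3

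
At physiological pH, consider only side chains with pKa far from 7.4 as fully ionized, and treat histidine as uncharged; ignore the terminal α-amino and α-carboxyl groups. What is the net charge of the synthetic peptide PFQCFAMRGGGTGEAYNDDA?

-2

The side chains ionized at physiological pH are Lys/Arg (+1) and Asp/Glu (−1); with His treated as neutral, nothing else contributes.
Positive (K, R): R8 → +1.
Negative (D, E): E14, D18, D19 → −3.
Net charge = (+1) + (−3) = −2.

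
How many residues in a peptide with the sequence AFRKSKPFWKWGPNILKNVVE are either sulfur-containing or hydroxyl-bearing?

1

Sulfur-containing: C, M. Hydroxyl-bearing: S, T, Y.
Sulfur-containing residues here: none (0).
Hydroxyl-bearing residues here: S5 (1).
The two groups share no amino acid, so total = 0 + 1 = 1.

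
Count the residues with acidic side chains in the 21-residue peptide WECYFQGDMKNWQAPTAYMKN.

2

Aspartate (D) and glutamate (E) have carboxylic-acid side chains and are the acidic amino acids.
Matching residues: E2, D8.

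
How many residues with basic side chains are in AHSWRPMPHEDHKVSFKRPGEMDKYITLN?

The basic amino acids are Lys (K), Arg (R), and His (H).
Matching residues: H2, R5, H9, H12, K13, K17, R18, K24.

8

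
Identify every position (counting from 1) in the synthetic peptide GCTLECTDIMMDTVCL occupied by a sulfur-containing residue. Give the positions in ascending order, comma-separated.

2, 6, 10, 11, 15

The sulfur-bearing residues are cysteine (–SH) and methionine (–S–CH₃).
Matching residues: C2, C6, M10, M11, C15.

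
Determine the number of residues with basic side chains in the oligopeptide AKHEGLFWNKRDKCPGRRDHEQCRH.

The basic amino acids are Lys (K), Arg (R), and His (H).
Matching residues: K2, H3, K10, R11, K13, R17, R18, H20, R24, H25.

10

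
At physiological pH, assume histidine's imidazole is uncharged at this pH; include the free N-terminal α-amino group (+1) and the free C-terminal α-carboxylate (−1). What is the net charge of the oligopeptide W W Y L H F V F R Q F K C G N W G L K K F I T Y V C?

At pH ~7.4 the Lys and Arg side chains are protonated (+1), the Asp and Glu side chains are deprotonated (−1), and with His taken as neutral all other side chains carry no charge.
Positive (K, R): R9, K12, K19, K20 → +4.
Negative (D, E): none → −0.
The N-terminus (+1) and C-terminus (−1) cancel.
Net charge = (+4) + (−0) = +4.

+4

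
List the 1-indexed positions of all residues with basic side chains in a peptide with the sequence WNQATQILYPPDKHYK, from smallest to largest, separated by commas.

Lysine (K), arginine (R), and histidine (H) have basic, nitrogen-containing side chains.
Matching residues: K13, H14, K16.

13, 14, 16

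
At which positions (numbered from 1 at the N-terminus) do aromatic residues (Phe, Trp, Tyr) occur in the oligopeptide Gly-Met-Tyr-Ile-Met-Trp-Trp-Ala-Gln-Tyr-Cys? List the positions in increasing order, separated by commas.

Matching residues: Tyr3, Trp6, Trp7, Tyr10.

3, 6, 7, 10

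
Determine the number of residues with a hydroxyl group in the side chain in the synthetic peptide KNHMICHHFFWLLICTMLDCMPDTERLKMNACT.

Serine (S), threonine (T), and tyrosine (Y) each carry a hydroxyl group on the side chain.
Matching residues: T16, T24, T33.

3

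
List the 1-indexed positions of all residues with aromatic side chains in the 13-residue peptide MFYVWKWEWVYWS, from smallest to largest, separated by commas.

Phenylalanine (F), tryptophan (W), and tyrosine (Y) have aromatic ring side chains.
Matching residues: F2, Y3, W5, W7, W9, Y11, W12.

2, 3, 5, 7, 9, 11, 12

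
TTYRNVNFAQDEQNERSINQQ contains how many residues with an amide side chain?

8

Asparagine (N) and glutamine (Q) have uncharged amide side chains.
Matching residues: N5, N7, Q10, Q13, N14, N19, Q20, Q21.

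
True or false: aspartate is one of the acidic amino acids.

Aspartate (D) and glutamate (E) have carboxylic-acid side chains and are the acidic amino acids.
Aspartate is in this group.

True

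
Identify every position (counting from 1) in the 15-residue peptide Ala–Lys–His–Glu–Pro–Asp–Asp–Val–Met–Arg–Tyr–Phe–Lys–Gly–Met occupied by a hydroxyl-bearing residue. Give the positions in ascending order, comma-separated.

The –OH-bearing residues are Ser, Thr (aliphatic alcohols), and Tyr (phenol).
Matching residues: Tyr11.

11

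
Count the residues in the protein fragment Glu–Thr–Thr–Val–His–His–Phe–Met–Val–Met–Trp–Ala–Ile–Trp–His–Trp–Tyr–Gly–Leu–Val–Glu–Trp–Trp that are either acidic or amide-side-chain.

Acidic: D, E. Amide-side-chain: N, Q.
Acidic residues here: Glu1, Glu21 (2).
Amide-side-chain residues here: none (0).
The two groups share no amino acid, so total = 2 + 0 = 2.

2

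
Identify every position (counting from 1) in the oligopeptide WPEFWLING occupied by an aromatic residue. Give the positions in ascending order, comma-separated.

1, 4, 5

Phenylalanine (F), tryptophan (W), and tyrosine (Y) have aromatic ring side chains.
Matching residues: W1, F4, W5.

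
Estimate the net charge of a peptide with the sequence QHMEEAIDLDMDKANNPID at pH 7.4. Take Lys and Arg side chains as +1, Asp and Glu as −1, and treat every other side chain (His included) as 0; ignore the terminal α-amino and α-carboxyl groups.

-5

Positive (K, R): K13 → +1.
Negative (D, E): E4, E5, D8, D10, D12, D19 → −6.
Net charge = (+1) + (−6) = −5.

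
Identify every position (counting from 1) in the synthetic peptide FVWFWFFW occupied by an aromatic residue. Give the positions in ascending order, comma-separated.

F, W, and Y each carry an aromatic ring on the side chain.
Matching residues: F1, W3, F4, W5, F6, F7, W8.

1, 3, 4, 5, 6, 7, 8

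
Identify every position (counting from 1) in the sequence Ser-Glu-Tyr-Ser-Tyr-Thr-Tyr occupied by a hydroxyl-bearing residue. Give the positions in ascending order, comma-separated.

Matching residues: Ser1, Tyr3, Ser4, Tyr5, Thr6, Tyr7.

1, 3, 4, 5, 6, 7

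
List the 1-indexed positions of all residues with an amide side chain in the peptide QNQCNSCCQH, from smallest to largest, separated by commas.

1, 2, 3, 5, 9

Asparagine (N) and glutamine (Q) have uncharged amide side chains.
Matching residues: Q1, N2, Q3, N5, Q9.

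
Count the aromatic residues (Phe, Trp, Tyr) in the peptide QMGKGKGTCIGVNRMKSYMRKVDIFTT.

2

Matching residues: Y18, F25.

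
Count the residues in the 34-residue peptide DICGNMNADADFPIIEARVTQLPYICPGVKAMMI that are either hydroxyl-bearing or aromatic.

Hydroxyl-bearing: S, T, Y. Aromatic: F, W, Y.
Hydroxyl-bearing residues here: T20, Y24 (2).
Aromatic residues here: F12, Y24 (2).
Y is in both groups, so the 1 Y residue must not be double-counted.
Total = 2 + 2 − 1 = 3.

3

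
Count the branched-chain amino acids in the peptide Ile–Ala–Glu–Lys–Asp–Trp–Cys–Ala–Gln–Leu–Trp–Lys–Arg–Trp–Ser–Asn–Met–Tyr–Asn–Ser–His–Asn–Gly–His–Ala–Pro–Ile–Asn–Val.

4

V, L, and I make up the branched-chain aliphatic group.
Matching residues: Ile1, Leu10, Ile27, Val29.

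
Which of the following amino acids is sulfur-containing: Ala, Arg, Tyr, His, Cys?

Cysteine (C, thiol) and methionine (M, thioether) are the two sulfur-containing amino acids.
Of the listed options, only Cys belongs to this group.

Cys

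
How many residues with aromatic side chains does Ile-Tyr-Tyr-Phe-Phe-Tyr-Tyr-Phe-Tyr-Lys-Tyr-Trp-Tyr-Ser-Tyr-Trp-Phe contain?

Phenylalanine (F), tryptophan (W), and tyrosine (Y) have aromatic ring side chains.
Matching residues: Tyr2, Tyr3, Phe4, Phe5, Tyr6, Tyr7, Phe8, Tyr9, Tyr11, Trp12, Tyr13, Tyr15, Trp16, Phe17.

14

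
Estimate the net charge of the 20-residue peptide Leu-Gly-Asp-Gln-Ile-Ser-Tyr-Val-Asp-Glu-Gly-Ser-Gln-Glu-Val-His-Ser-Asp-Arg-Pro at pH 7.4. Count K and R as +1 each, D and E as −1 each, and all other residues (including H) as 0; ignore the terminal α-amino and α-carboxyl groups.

Positive (K, R): Arg19 → +1.
Negative (D, E): Asp3, Asp9, Glu10, Glu14, Asp18 → −5.
Net charge = (+1) + (−5) = −4.

-4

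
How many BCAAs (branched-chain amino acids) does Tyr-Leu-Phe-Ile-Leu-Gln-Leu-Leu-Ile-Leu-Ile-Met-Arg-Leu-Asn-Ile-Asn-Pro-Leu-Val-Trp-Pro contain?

V, L, and I make up the branched-chain aliphatic group.
Matching residues: Leu2, Ile4, Leu5, Leu7, Leu8, Ile9, Leu10, Ile11, Leu14, Ile16, Leu19, Val20.

12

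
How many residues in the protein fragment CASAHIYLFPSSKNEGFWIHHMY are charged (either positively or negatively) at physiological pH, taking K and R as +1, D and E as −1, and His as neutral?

Charged side chains at pH ~7.4: K, R (positive); D, E (negative).
Matching residues: K13, E15.

2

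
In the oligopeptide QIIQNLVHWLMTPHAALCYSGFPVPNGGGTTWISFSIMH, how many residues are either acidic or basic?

Acidic: D, E. Basic: H, K, R.
Acidic residues here: none (0).
Basic residues here: H8, H14, H39 (3).
The two groups share no amino acid, so total = 0 + 3 = 3.

3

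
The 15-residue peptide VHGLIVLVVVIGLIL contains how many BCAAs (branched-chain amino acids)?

12

The BCAAs are Val, Leu, and Ile — aliphatic side chains with a branch point.
Matching residues: V1, L4, I5, V6, L7, V8, V9, V10, I11, L13, I14, L15.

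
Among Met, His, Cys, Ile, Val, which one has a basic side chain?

Lysine (K), arginine (R), and histidine (H) have basic, nitrogen-containing side chains.
Of the listed options, only His belongs to this group.

His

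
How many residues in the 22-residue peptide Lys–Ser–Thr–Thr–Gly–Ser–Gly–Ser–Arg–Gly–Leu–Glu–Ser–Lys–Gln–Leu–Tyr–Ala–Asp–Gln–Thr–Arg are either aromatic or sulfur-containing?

1

Aromatic: F, W, Y. Sulfur-containing: C, M.
Aromatic residues here: Tyr17 (1).
Sulfur-containing residues here: none (0).
The two groups share no amino acid, so total = 1 + 0 = 1.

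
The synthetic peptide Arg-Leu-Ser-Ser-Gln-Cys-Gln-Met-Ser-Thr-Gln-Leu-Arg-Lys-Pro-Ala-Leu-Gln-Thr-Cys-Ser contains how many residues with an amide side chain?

Only N (asparagine) and Q (glutamine) carry a side-chain carboxamide.
Matching residues: Gln5, Gln7, Gln11, Gln18.

4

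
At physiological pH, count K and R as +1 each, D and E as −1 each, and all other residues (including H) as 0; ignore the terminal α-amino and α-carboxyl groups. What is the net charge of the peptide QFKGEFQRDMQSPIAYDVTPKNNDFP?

-1

Positive (K, R): K3, R8, K21 → +3.
Negative (D, E): E5, D9, D17, D24 → −4.
Net charge = (+3) + (−4) = −1.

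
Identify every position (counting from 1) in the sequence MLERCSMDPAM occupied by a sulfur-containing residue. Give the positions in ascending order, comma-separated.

Matching residues: M1, C5, M7, M11.

1, 5, 7, 11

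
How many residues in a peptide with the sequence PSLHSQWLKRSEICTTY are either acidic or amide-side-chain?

Acidic: D, E. Amide-side-chain: N, Q.
Acidic residues here: E12 (1).
Amide-side-chain residues here: Q6 (1).
The two groups share no amino acid, so total = 1 + 1 = 2.

2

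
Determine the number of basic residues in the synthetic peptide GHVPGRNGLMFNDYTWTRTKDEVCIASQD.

Lysine (K), arginine (R), and histidine (H) have basic, nitrogen-containing side chains.
Matching residues: H2, R6, R18, K20.

4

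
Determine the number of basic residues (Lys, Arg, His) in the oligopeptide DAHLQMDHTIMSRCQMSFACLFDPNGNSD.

Matching residues: H3, H8, R13.

3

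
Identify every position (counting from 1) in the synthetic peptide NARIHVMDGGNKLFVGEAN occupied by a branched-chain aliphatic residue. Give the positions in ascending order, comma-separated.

4, 6, 13, 15

V, L, and I make up the branched-chain aliphatic group.
Matching residues: I4, V6, L13, V15.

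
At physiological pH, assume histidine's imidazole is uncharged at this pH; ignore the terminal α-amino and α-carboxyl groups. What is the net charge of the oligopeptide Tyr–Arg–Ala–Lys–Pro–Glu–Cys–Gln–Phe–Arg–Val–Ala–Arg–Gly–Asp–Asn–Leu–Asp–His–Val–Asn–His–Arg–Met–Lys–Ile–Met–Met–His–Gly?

At pH ~7.4 the Lys and Arg side chains are protonated (+1), the Asp and Glu side chains are deprotonated (−1), and with His taken as neutral all other side chains carry no charge.
Positive (K, R): Arg2, Lys4, Arg10, Arg13, Arg23, Lys25 → +6.
Negative (D, E): Glu6, Asp15, Asp18 → −3.
Net charge = (+6) + (−3) = +3.

+3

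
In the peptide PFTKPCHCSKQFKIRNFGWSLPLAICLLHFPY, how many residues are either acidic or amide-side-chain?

Acidic: D, E. Amide-side-chain: N, Q.
Acidic residues here: none (0).
Amide-side-chain residues here: Q11, N16 (2).
The two groups share no amino acid, so total = 0 + 2 = 2.

2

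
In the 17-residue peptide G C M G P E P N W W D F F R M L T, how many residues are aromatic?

F, W, and Y each carry an aromatic ring on the side chain.
Matching residues: W9, W10, F12, F13.

4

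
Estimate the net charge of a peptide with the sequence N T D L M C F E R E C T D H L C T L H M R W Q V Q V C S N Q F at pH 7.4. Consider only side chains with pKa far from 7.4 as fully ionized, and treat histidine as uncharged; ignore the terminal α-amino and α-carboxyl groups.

The side chains ionized at physiological pH are Lys/Arg (+1) and Asp/Glu (−1); with His treated as neutral, nothing else contributes.
Positive (K, R): R9, R21 → +2.
Negative (D, E): D3, E8, E10, D13 → −4.
Net charge = (+2) + (−4) = −2.

-2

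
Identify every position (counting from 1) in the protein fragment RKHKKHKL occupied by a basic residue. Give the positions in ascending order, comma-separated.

1, 2, 3, 4, 5, 6, 7

The basic amino acids are Lys (K), Arg (R), and His (H).
Matching residues: R1, K2, H3, K4, K5, H6, K7.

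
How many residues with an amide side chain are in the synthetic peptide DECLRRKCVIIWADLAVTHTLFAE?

Asparagine (N) and glutamine (Q) have uncharged amide side chains.
None of the 24 residues belong to this group.

0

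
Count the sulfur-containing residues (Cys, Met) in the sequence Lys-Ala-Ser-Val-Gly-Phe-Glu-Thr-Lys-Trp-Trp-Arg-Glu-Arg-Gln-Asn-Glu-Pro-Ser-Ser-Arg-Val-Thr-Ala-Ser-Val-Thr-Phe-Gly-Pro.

0

None of the 30 residues belong to this group.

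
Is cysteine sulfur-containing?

Yes

The sulfur-bearing residues are cysteine (–SH) and methionine (–S–CH₃).
Cysteine is in this group.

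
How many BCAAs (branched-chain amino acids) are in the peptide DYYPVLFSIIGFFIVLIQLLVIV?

V, L, and I make up the branched-chain aliphatic group.
Matching residues: V5, L6, I9, I10, I14, V15, L16, I17, L19, L20, V21, I22, V23.

13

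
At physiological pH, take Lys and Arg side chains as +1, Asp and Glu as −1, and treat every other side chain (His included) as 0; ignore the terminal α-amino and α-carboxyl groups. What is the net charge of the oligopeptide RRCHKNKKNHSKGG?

Positive (K, R): R1, R2, K5, K7, K8, K12 → +6.
Negative (D, E): none → −0.
Net charge = (+6) + (−0) = +6.

+6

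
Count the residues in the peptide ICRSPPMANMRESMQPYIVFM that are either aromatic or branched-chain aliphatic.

5

Aromatic: F, W, Y. Branched-chain aliphatic: I, L, V.
Aromatic residues here: Y17, F20 (2).
Branched-chain aliphatic residues here: I1, I18, V19 (3).
The two groups share no amino acid, so total = 2 + 3 = 5.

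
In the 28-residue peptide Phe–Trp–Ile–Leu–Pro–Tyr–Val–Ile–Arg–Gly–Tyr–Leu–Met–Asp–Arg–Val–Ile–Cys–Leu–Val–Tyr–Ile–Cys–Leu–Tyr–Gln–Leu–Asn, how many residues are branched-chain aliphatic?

12

V, L, and I make up the branched-chain aliphatic group.
Matching residues: Ile3, Leu4, Val7, Ile8, Leu12, Val16, Ile17, Leu19, Val20, Ile22, Leu24, Leu27.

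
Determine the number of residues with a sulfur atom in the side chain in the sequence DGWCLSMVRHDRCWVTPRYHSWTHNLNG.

3

Only Cys (C) and Met (M) have a sulfur atom in the side chain.
Matching residues: C4, M7, C13.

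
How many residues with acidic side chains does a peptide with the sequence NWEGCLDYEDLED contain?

The acidic residues are Asp (D) and Glu (E), whose side chains end in a carboxylate group.
Matching residues: E3, D7, E9, D10, E12, D13.

6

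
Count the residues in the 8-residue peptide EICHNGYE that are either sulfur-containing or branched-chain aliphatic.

Sulfur-containing: C, M. Branched-chain aliphatic: I, L, V.
Sulfur-containing residues here: C3 (1).
Branched-chain aliphatic residues here: I2 (1).
The two groups share no amino acid, so total = 1 + 1 = 2.

2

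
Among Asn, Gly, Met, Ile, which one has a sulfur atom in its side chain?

The sulfur-bearing residues are cysteine (–SH) and methionine (–S–CH₃).
Of the listed options, only Met belongs to this group.

Met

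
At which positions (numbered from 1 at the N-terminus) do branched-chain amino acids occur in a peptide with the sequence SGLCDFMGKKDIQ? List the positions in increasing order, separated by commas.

The BCAAs are Val, Leu, and Ile — aliphatic side chains with a branch point.
Matching residues: L3, I12.

3, 12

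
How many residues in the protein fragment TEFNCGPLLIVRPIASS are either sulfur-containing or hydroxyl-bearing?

4

Sulfur-containing: C, M. Hydroxyl-bearing: S, T, Y.
Sulfur-containing residues here: C5 (1).
Hydroxyl-bearing residues here: T1, S16, S17 (3).
The two groups share no amino acid, so total = 1 + 3 = 4.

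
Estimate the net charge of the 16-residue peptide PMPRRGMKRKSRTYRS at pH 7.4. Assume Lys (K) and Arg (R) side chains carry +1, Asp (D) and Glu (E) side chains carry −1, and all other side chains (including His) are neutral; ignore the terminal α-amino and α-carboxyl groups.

Positive (K, R): R4, R5, K8, R9, K10, R12, R15 → +7.
Negative (D, E): none → −0.
Net charge = (+7) + (−0) = +7.

+7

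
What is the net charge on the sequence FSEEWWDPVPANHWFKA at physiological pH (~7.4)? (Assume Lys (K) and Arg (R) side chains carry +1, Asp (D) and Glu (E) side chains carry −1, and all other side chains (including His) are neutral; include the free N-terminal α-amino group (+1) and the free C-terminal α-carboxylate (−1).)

-2

Positive (K, R): K16 → +1.
Negative (D, E): E3, E4, D7 → −3.
The N-terminus (+1) and C-terminus (−1) cancel.
Net charge = (+1) + (−3) = −2.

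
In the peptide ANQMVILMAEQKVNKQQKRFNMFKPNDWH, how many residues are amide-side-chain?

Only N (asparagine) and Q (glutamine) carry a side-chain carboxamide.
Matching residues: N2, Q3, Q11, N14, Q16, Q17, N21, N26.

8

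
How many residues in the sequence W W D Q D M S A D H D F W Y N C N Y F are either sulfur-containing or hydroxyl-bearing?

5

Sulfur-containing: C, M. Hydroxyl-bearing: S, T, Y.
Sulfur-containing residues here: M6, C16 (2).
Hydroxyl-bearing residues here: S7, Y14, Y18 (3).
The two groups share no amino acid, so total = 2 + 3 = 5.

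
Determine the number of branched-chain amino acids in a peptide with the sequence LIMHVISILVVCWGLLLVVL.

V, L, and I make up the branched-chain aliphatic group.
Matching residues: L1, I2, V5, I6, I8, L9, V10, V11, L15, L16, L17, V18, V19, L20.

14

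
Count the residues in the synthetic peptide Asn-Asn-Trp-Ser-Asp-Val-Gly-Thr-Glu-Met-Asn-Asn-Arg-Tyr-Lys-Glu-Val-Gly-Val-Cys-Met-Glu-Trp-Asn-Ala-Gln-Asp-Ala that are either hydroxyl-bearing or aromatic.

5

Hydroxyl-bearing: S, T, Y. Aromatic: F, W, Y.
Hydroxyl-bearing residues here: Ser4, Thr8, Tyr14 (3).
Aromatic residues here: Trp3, Tyr14, Trp23 (3).
Y is in both groups, so the 1 Y residue must not be double-counted.
Total = 3 + 3 − 1 = 5.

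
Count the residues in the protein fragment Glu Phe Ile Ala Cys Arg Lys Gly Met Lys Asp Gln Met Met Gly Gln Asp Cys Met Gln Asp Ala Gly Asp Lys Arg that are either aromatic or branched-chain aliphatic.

Aromatic: F, W, Y. Branched-chain aliphatic: I, L, V.
Aromatic residues here: Phe2 (1).
Branched-chain aliphatic residues here: Ile3 (1).
The two groups share no amino acid, so total = 1 + 1 = 2.

2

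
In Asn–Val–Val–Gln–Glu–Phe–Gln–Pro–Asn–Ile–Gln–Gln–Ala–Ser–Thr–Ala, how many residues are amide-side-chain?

6

The amide-side-chain residues are Asn (N) and Gln (Q).
Matching residues: Asn1, Gln4, Gln7, Asn9, Gln11, Gln12.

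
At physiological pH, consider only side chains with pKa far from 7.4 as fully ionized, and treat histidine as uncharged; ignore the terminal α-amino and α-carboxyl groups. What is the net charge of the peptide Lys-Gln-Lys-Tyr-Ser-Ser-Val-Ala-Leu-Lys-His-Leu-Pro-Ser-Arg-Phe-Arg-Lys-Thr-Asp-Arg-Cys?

+6

At pH ~7.4 the Lys and Arg side chains are protonated (+1), the Asp and Glu side chains are deprotonated (−1), and with His taken as neutral all other side chains carry no charge.
Positive (K, R): Lys1, Lys3, Lys10, Arg15, Arg17, Lys18, Arg21 → +7.
Negative (D, E): Asp20 → −1.
Net charge = (+7) + (−1) = +6.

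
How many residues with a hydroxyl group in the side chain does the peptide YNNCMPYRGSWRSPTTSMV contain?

7

The –OH-bearing residues are Ser, Thr (aliphatic alcohols), and Tyr (phenol).
Matching residues: Y1, Y7, S10, S13, T15, T16, S17.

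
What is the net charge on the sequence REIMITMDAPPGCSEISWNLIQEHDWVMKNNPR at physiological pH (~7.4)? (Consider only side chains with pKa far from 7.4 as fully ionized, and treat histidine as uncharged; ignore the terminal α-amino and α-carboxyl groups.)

The side chains ionized at physiological pH are Lys/Arg (+1) and Asp/Glu (−1); with His treated as neutral, nothing else contributes.
Positive (K, R): R1, K29, R33 → +3.
Negative (D, E): E2, D8, E15, E23, D25 → −5.
Net charge = (+3) + (−5) = −2.

-2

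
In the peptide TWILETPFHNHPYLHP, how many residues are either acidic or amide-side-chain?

2

Acidic: D, E. Amide-side-chain: N, Q.
Acidic residues here: E5 (1).
Amide-side-chain residues here: N10 (1).
The two groups share no amino acid, so total = 1 + 1 = 2.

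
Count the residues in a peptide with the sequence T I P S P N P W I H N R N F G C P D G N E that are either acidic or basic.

4

Acidic: D, E. Basic: H, K, R.
Acidic residues here: D18, E21 (2).
Basic residues here: H10, R12 (2).
The two groups share no amino acid, so total = 2 + 2 = 4.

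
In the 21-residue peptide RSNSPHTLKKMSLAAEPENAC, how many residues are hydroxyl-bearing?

4

The –OH-bearing residues are Ser, Thr (aliphatic alcohols), and Tyr (phenol).
Matching residues: S2, S4, T7, S12.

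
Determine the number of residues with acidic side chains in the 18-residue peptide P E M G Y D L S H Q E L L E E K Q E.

Only D (aspartate) and E (glutamate) carry a side-chain carboxylic acid.
Matching residues: E2, D6, E11, E14, E15, E18.

6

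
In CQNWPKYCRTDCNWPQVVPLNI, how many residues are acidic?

The acidic residues are Asp (D) and Glu (E), whose side chains end in a carboxylate group.
Matching residues: D11.

1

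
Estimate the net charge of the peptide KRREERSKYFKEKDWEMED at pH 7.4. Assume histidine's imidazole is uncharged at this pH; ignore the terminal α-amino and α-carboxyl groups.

0

Near pH 7.4, K and R contribute +1 each, D and E contribute −1 each, and every other side chain (His included, as stated) is uncharged.
Positive (K, R): K1, R2, R3, R6, K8, K11, K13 → +7.
Negative (D, E): E4, E5, E12, D14, E16, E18, D19 → −7.
Net charge = (+7) + (−7) = 0.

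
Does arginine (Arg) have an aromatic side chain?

The aromatic amino acids are Phe (F, benzyl), Trp (W, indole), and Tyr (Y, phenol).
Arginine is not in this group.

No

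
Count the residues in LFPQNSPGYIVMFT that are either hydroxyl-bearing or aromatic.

5

Hydroxyl-bearing: S, T, Y. Aromatic: F, W, Y.
Hydroxyl-bearing residues here: S6, Y9, T14 (3).
Aromatic residues here: F2, Y9, F13 (3).
Y is in both groups, so the 1 Y residue must not be double-counted.
Total = 3 + 3 − 1 = 5.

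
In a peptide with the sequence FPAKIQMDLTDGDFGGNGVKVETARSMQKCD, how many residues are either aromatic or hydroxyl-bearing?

Aromatic: F, W, Y. Hydroxyl-bearing: S, T, Y.
Aromatic residues here: F1, F14 (2).
Hydroxyl-bearing residues here: T10, T23, S26 (3).
(Y belongs to both groups, but none appear in this sequence.) Total = 2 + 3 = 5.

5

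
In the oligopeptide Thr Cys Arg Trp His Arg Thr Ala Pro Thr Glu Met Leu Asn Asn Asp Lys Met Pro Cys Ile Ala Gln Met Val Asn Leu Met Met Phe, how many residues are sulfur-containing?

Cysteine (C, thiol) and methionine (M, thioether) are the two sulfur-containing amino acids.
Matching residues: Cys2, Met12, Met18, Cys20, Met24, Met28, Met29.

7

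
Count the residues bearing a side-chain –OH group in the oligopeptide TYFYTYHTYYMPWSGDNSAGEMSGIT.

12

Serine (S), threonine (T), and tyrosine (Y) each carry a hydroxyl group on the side chain.
Matching residues: T1, Y2, Y4, T5, Y6, T8, Y9, Y10, S14, S18, S23, T26.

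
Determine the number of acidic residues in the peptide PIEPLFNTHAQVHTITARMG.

Aspartate (D) and glutamate (E) have carboxylic-acid side chains and are the acidic amino acids.
Matching residues: E3.

1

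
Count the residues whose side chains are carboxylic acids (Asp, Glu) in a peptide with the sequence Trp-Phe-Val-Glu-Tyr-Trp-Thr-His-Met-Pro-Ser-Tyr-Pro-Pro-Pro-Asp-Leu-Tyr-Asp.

3

Matching residues: Glu4, Asp16, Asp19.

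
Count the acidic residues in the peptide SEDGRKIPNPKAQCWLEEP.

4

Only D (aspartate) and E (glutamate) carry a side-chain carboxylic acid.
Matching residues: E2, D3, E17, E18.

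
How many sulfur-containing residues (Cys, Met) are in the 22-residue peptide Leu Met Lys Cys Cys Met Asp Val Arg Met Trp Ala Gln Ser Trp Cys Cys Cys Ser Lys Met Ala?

9

Matching residues: Met2, Cys4, Cys5, Met6, Met10, Cys16, Cys17, Cys18, Met21.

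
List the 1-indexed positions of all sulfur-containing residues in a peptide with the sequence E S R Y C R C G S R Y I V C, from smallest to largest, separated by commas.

5, 7, 14

Cysteine (C, thiol) and methionine (M, thioether) are the two sulfur-containing amino acids.
Matching residues: C5, C7, C14.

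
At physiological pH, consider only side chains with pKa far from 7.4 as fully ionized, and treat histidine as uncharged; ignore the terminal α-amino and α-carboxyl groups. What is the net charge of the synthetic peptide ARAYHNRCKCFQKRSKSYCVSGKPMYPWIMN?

+7

Near pH 7.4, K and R contribute +1 each, D and E contribute −1 each, and every other side chain (His included, as stated) is uncharged.
Positive (K, R): R2, R7, K9, K13, R14, K16, K23 → +7.
Negative (D, E): none → −0.
Net charge = (+7) + (−0) = +7.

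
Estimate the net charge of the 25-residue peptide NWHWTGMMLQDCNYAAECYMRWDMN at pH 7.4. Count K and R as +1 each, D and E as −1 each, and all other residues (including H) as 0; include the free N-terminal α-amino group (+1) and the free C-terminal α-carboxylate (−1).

Positive (K, R): R21 → +1.
Negative (D, E): D11, E17, D23 → −3.
The N-terminus (+1) and C-terminus (−1) cancel.
Net charge = (+1) + (−3) = −2.

-2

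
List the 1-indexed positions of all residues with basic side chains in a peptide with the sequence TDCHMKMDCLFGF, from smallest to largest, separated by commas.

4, 6

K, R, and H are the three residues with basic side chains (ε-amine, guanidinium, and imidazole respectively).
Matching residues: H4, K6.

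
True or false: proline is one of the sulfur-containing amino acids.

False

Cysteine (C, thiol) and methionine (M, thioether) are the two sulfur-containing amino acids.
Proline is not in this group.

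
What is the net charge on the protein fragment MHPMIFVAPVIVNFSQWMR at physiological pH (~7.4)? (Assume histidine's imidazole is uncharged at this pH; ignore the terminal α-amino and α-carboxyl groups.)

At pH ~7.4 the Lys and Arg side chains are protonated (+1), the Asp and Glu side chains are deprotonated (−1), and with His taken as neutral all other side chains carry no charge.
Positive (K, R): R19 → +1.
Negative (D, E): none → −0.
Net charge = (+1) + (−0) = +1.

+1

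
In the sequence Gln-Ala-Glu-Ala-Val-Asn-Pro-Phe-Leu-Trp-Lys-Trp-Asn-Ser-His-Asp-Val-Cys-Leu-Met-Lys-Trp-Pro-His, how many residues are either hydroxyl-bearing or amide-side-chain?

Hydroxyl-bearing: S, T, Y. Amide-side-chain: N, Q.
Hydroxyl-bearing residues here: Ser14 (1).
Amide-side-chain residues here: Gln1, Asn6, Asn13 (3).
The two groups share no amino acid, so total = 1 + 3 = 4.

4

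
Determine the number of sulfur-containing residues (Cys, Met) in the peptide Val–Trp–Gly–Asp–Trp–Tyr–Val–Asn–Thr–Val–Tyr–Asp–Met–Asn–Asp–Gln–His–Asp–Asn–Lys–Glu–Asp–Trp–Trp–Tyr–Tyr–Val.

Matching residues: Met13.

1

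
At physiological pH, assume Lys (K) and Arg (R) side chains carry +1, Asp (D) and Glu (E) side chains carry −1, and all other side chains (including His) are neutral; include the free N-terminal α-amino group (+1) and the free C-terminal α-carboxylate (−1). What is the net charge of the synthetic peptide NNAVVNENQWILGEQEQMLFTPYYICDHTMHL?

-4

Positive (K, R): none → +0.
Negative (D, E): E7, E14, E16, D27 → −4.
The N-terminus (+1) and C-terminus (−1) cancel.
Net charge = (+0) + (−4) = −4.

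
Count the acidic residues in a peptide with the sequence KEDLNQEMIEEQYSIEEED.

9

Aspartate (D) and glutamate (E) have carboxylic-acid side chains and are the acidic amino acids.
Matching residues: E2, D3, E7, E10, E11, E16, E17, E18, D19.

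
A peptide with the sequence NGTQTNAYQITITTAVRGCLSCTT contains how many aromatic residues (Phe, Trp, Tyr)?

Matching residues: Y8.

1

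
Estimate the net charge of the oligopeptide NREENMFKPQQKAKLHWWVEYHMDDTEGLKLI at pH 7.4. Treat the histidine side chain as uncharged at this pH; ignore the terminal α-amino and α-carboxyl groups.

-1

At pH ~7.4 the Lys and Arg side chains are protonated (+1), the Asp and Glu side chains are deprotonated (−1), and with His taken as neutral all other side chains carry no charge.
Positive (K, R): R2, K8, K12, K14, K30 → +5.
Negative (D, E): E3, E4, E20, D24, D25, E27 → −6.
Net charge = (+5) + (−6) = −1.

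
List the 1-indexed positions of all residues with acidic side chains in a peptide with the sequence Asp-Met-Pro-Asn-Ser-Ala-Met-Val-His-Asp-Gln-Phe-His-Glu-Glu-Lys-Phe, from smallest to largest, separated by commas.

1, 10, 14, 15

The acidic residues are Asp (D) and Glu (E), whose side chains end in a carboxylate group.
Matching residues: Asp1, Asp10, Glu14, Glu15.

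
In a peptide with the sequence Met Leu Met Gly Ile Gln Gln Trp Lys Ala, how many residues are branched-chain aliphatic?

The BCAAs are Val, Leu, and Ile — aliphatic side chains with a branch point.
Matching residues: Leu2, Ile5.

2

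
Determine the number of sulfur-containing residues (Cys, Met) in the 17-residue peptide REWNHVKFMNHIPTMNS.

Matching residues: M9, M15.

2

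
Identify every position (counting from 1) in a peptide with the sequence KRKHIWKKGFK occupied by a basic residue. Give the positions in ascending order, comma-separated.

The basic amino acids are Lys (K), Arg (R), and His (H).
Matching residues: K1, R2, K3, H4, K7, K8, K11.

1, 2, 3, 4, 7, 8, 11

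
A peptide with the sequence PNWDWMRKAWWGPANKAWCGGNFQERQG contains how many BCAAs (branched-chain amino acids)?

V, L, and I make up the branched-chain aliphatic group.
None of the 28 residues belong to this group.

0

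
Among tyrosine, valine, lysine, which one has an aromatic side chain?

F, W, and Y each carry an aromatic ring on the side chain.
Of the listed options, only tyrosine belongs to this group.

tyrosine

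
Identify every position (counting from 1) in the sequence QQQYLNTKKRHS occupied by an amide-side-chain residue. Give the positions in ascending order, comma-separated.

Only N (asparagine) and Q (glutamine) carry a side-chain carboxamide.
Matching residues: Q1, Q2, Q3, N6.

1, 2, 3, 6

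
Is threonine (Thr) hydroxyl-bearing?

Yes

The –OH-bearing residues are Ser, Thr (aliphatic alcohols), and Tyr (phenol).
Threonine is in this group.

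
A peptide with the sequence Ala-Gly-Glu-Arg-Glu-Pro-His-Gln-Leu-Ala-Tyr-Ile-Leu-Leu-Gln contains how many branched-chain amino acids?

4

The BCAAs are Val, Leu, and Ile — aliphatic side chains with a branch point.
Matching residues: Leu9, Ile12, Leu13, Leu14.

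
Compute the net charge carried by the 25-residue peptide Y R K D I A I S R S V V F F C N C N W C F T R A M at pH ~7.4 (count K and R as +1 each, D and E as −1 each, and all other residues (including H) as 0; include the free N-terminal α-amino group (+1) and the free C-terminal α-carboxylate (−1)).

+3

Positive (K, R): R2, K3, R9, R23 → +4.
Negative (D, E): D4 → −1.
The N-terminus (+1) and C-terminus (−1) cancel.
Net charge = (+4) + (−1) = +3.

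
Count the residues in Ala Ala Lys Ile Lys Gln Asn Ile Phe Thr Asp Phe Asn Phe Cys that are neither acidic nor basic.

12

Acidic: D, E. Basic: K, R, H. All other residues are neither.
Matching residues: Ala1, Ala2, Ile4, Gln6, Asn7, Ile8, Phe9, Thr10, Phe12, Asn13, Phe14, Cys15.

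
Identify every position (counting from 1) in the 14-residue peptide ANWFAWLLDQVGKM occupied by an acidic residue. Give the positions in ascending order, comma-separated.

9

Aspartate (D) and glutamate (E) have carboxylic-acid side chains and are the acidic amino acids.
Matching residues: D9.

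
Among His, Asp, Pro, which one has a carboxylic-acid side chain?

Asp

Aspartate (D) and glutamate (E) have carboxylic-acid side chains and are the acidic amino acids.
Of the listed options, only Asp belongs to this group.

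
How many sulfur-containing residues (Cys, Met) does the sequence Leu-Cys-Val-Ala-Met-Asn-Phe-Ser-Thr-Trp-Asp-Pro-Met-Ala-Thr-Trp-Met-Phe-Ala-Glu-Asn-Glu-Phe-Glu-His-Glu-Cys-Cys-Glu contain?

6

Matching residues: Cys2, Met5, Met13, Met17, Cys27, Cys28.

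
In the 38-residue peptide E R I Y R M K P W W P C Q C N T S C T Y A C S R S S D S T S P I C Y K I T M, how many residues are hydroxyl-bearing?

13

S, T, and Y are the three residues with a side-chain hydroxyl.
Matching residues: Y4, T16, S17, T19, Y20, S23, S25, S26, S28, T29, S30, Y34, T37.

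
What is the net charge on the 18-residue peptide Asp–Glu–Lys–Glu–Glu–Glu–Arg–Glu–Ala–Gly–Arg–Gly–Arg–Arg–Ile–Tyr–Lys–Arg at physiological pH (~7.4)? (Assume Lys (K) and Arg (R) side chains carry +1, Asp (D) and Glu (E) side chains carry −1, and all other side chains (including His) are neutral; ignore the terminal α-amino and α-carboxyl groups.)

+1

Positive (K, R): Lys3, Arg7, Arg11, Arg13, Arg14, Lys17, Arg18 → +7.
Negative (D, E): Asp1, Glu2, Glu4, Glu5, Glu6, Glu8 → −6.
Net charge = (+7) + (−6) = +1.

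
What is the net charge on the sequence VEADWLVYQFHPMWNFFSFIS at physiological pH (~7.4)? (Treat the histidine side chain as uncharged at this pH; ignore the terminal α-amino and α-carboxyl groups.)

Near pH 7.4, K and R contribute +1 each, D and E contribute −1 each, and every other side chain (His included, as stated) is uncharged.
Positive (K, R): none → +0.
Negative (D, E): E2, D4 → −2.
Net charge = (+0) + (−2) = −2.

-2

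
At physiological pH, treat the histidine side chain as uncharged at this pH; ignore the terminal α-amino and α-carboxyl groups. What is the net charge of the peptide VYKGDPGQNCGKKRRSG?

+4

Near pH 7.4, K and R contribute +1 each, D and E contribute −1 each, and every other side chain (His included, as stated) is uncharged.
Positive (K, R): K3, K12, K13, R14, R15 → +5.
Negative (D, E): D5 → −1.
Net charge = (+5) + (−1) = +4.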